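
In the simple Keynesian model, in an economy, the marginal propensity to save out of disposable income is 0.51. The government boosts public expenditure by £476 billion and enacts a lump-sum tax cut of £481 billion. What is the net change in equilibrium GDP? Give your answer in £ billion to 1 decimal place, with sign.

+£1,395.5 billion

MPC = 1 − MPS = 1 − 0.51 = 0.49.
Expenditure multiplier = 1/(1 − MPC) = 1/(1 − 0.49) = 1/0.51 ≈ 1.961.
ΔG contributes k·ΔG = (+£476 billion) / 0.51 ≈ +£933.3 billion.
ΔT of −£481 billion changes first-round spending by −c·ΔT = +£235.69 billion, contributing k·(−c·ΔT) = (+£235.69 billion) / 0.51 ≈ +£462.1 billion.
Net ΔY = k(ΔG − c·ΔT) = (+£711.69 billion) / 0.51 ≈ +£1,395.5 billion.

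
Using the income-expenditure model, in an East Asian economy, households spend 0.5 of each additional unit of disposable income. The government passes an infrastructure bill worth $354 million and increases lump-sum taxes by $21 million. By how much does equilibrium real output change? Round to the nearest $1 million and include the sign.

Expenditure multiplier = 1/(1 − MPC) = 1/(1 − 0.5) = 1/0.5 = 2.
ΔG contributes k·ΔG = (+$354 million) / 0.5 = +$708 million.
ΔT of +$21 million changes first-round spending by −c·ΔT = −$10.5 million, contributing k·(−c·ΔT) = (−$10.5 million) / 0.5 = −$21 million.
Net ΔY = k(ΔG − c·ΔT) = (+$343.5 million) / 0.5 = +$687 million.

+$687 million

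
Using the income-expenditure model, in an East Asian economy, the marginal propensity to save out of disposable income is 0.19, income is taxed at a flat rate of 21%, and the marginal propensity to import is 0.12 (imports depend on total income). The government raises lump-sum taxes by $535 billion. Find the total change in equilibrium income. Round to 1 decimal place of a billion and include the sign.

−$902.6 billion

MPC = 1 − MPS = 1 − 0.19 = 0.81.
A lump-sum tax change of +$535 billion shifts disposable income by −$535 billion; first-round consumption changes by −c × ΔT = −0.81 × (+$535 billion) = −$433.35 billion.
Expenditure multiplier = 1/(1 − c(1−t) + m) = 1/(1 − 0.81×0.79 + 0.12) = 1/0.4801 ≈ 2.083.
The tax multiplier is −c × k ≈ −1.687, so ΔY = k × (−c·ΔT) = (−$433.35 billion) / 0.4801 ≈ −$902.6 billion.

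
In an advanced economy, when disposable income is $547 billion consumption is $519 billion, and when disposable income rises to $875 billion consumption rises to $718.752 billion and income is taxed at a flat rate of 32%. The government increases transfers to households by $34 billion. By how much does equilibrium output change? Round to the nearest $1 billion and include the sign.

+$35 billion

MPC = ΔC/ΔYd = (718.752 − 519)/(875 − 547) = 199.752/328 = 0.609.
The transfer change shifts disposable income by +$34 billion, so first-round consumption changes by c·ΔTR = 0.609 × (+$34 billion) = +$20.706 billion.
Expenditure multiplier = 1/(1 − c(1−t)) = 1/(1 − 0.609×0.68) = 1/0.58588 ≈ 1.707.
The transfer multiplier is c × k ≈ 1.039, so ΔY = k × (c·ΔTR) = (+$20.706 billion) / 0.58588 ≈ +$35 billion.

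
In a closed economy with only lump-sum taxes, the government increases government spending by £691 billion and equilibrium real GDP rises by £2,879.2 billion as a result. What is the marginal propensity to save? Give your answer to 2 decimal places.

Implied spending multiplier k = ΔY/ΔG = 2,879.2/691 ≈ 4.1667.
Since k = 1/(1 − MPC), MPC = 1 − 1/k = 1 − ΔG/ΔY = 1 − 691/2,879.2 ≈ 0.76.
MPS = 1 − MPC = 0.24.

0.24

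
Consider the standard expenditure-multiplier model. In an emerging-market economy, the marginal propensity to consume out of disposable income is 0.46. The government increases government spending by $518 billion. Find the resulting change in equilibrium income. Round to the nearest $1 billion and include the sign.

Government-spending multiplier = 1/(1 − MPC) = 1/(1 − 0.46) = 1/0.54 ≈ 1.852.
ΔY = k × ΔG = (+$518 billion) / 0.54 ≈ +$959 billion.

+$959 billion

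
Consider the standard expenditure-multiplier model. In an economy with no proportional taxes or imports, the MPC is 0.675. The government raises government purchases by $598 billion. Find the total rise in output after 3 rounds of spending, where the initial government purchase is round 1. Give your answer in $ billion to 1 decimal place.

Round 1 adds ΔG = $598 billion; each later round is MPC = 0.675 times the previous.
After 3 rounds: 598 + 403.65 + 272.46375 = ΔG·(1 − c^3)/(1 − c) = 598 × (1 − 0.307546875)/0.325 ≈ $1,274.1 billion.

$1,274.1 billion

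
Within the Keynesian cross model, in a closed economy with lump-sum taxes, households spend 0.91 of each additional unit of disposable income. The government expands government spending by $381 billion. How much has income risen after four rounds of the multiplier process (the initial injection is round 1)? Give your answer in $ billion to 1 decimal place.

$1,330.3 billion

Round 1 adds ΔG = $381 billion; each later round is MPC = 0.91 times the previous.
After 4 rounds: 381 + 346.71 + 315.5061 + 287.110551 = ΔG·(1 − c^4)/(1 − c) = 381 × (1 − 0.68574961)/0.09 ≈ $1,330.3 billion.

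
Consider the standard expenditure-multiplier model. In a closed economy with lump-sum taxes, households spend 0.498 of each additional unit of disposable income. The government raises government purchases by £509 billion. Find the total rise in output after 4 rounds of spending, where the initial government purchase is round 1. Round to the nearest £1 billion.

Round 1 adds ΔG = £509 billion; each later round is MPC = 0.498 times the previous.
After 4 rounds: 509 + 253.482 + 126.234036 + 62.864549928 = ΔG·(1 − c^4)/(1 − c) = 509 × (1 − 0.061505984016)/0.502 ≈ £952 billion.

£952 billion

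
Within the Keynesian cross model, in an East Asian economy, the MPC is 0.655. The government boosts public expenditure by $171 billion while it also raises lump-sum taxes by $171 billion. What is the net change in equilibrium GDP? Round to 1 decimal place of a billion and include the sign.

+$171.0 billion

Expenditure multiplier = 1/(1 − MPC) = 1/(1 − 0.655) = 1/0.345 ≈ 2.899.
ΔG contributes k·ΔG = (+$171 billion) / 0.345 ≈ +$495.7 billion.
ΔT of +$171 billion changes first-round spending by −c·ΔT = −$112.005 billion, contributing k·(−c·ΔT) = (−$112.005 billion) / 0.345 ≈ −$324.7 billion.
With ΔG = ΔT and no other leakages, the balanced-budget multiplier is 1, so ΔY = ΔG = +$171 billion.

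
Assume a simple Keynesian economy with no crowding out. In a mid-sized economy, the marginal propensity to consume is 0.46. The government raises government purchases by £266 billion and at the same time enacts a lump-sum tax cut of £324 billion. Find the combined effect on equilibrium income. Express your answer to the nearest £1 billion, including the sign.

+£769 billion

Expenditure multiplier = 1/(1 − MPC) = 1/(1 − 0.46) = 1/0.54 ≈ 1.852.
ΔG contributes k·ΔG = (+£266 billion) / 0.54 ≈ +£492.6 billion.
ΔT of −£324 billion changes first-round spending by −c·ΔT = +£149.04 billion, contributing k·(−c·ΔT) = (+£149.04 billion) / 0.54 = +£276 billion.
Net ΔY = k(ΔG − c·ΔT) = (+£415.04 billion) / 0.54 ≈ +£769 billion.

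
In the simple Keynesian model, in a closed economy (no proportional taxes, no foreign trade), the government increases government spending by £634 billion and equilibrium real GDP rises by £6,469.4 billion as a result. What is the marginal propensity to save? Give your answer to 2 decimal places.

0.10

Implied spending multiplier k = ΔY/ΔG = 6,469.4/634 ≈ 10.2041.
Since k = 1/(1 − MPC), MPC = 1 − 1/k = 1 − ΔG/ΔY = 1 − 634/6,469.4 ≈ 0.90.
MPS = 1 − MPC = 0.10.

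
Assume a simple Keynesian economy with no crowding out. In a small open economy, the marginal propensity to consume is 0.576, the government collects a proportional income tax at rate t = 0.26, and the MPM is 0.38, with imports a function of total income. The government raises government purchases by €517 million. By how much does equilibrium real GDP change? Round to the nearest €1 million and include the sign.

+€542 million

Expenditure multiplier = 1/(1 − c(1−t) + m) = 1/(1 − 0.576×0.74 + 0.38) = 1/0.95376 ≈ 1.048.
ΔY = k × ΔG = (+€517 million) / 0.95376 ≈ +€542 million.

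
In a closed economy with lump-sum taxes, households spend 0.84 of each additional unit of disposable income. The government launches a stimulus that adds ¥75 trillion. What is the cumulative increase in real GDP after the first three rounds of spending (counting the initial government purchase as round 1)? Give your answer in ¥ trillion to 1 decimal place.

Round 1 adds ΔG = ¥75 trillion; each later round is MPC = 0.84 times the previous.
After 3 rounds: 75 + 63 + 52.92 = ΔG·(1 − c^3)/(1 − c) = 75 × (1 − 0.592704)/0.16 ≈ ¥190.9 trillion.

¥190.9 trillion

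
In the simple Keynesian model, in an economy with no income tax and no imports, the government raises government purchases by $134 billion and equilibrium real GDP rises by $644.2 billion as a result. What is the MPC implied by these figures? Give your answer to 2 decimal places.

0.79

Implied spending multiplier k = ΔY/ΔG = 644.2/134 ≈ 4.8075.
Since k = 1/(1 − MPC), MPC = 1 − 1/k = 1 − ΔG/ΔY = 1 − 134/644.2 ≈ 0.79.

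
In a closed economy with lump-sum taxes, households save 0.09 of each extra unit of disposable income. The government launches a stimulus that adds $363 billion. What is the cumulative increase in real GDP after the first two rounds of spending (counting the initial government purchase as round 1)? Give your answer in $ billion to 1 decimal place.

$693.3 billion

MPC = 1 − MPS = 1 − 0.09 = 0.91.
Round 1 adds ΔG = $363 billion; each later round is MPC = 0.91 times the previous.
After 2 rounds: 363 + 330.33 = ΔG·(1 − c^2)/(1 − c) = 363 × (1 − 0.8281)/0.09 ≈ $693.3 billion.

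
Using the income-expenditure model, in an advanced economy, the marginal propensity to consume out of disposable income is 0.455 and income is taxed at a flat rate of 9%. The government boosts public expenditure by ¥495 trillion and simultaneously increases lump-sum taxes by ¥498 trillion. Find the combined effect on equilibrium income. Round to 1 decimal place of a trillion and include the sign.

Expenditure multiplier = 1/(1 − c(1−t)) = 1/(1 − 0.455×0.91) = 1/0.58595 ≈ 1.707.
ΔG contributes k·ΔG = (+¥495 trillion) / 0.58595 ≈ +¥844.8 trillion.
ΔT of +¥498 trillion changes first-round spending by −c·ΔT = −¥226.59 trillion, contributing k·(−c·ΔT) = (−¥226.59 trillion) / 0.58595 ≈ −¥386.7 trillion.
Net ΔY = k(ΔG − c·ΔT) = (+¥268.41 trillion) / 0.58595 ≈ +¥458.1 trillion.

+¥458.1 trillion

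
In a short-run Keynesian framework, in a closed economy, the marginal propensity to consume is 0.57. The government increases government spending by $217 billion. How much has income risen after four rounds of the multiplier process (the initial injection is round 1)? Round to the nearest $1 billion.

Round 1 adds ΔG = $217 billion; each later round is MPC = 0.57 times the previous.
After 4 rounds: 217 + 123.69 + 70.5033 + 40.186881 = ΔG·(1 − c^4)/(1 − c) = 217 × (1 − 0.10556001)/0.43 ≈ $451 billion.

$451 billion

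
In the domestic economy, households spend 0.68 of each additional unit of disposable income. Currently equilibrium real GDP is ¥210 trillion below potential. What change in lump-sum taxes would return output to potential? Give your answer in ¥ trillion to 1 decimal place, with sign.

−¥98.8 trillion

Spending multiplier = 1/(1 − MPC) = 1/(1 − 0.68) = 1/0.32 = 3.125.
Tax multiplier = −c·k = −0.68/0.32 = −2.125. Need ΔY = +¥210 trillion, so ΔT = ΔY/(−c·k) = −(+¥210 trillion) × 0.32 / 0.68 ≈ −¥98.8 trillion.
The government should cut lump-sum taxes by ¥98.8 trillion.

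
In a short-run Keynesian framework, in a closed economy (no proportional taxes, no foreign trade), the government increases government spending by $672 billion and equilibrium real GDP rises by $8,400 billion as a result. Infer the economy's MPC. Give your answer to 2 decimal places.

0.92

Implied spending multiplier k = ΔY/ΔG = 8,400/672 = 12.5.
Since k = 1/(1 − MPC), MPC = 1 − 1/k = 1 − ΔG/ΔY = 1 − 672/8,400 = 0.92.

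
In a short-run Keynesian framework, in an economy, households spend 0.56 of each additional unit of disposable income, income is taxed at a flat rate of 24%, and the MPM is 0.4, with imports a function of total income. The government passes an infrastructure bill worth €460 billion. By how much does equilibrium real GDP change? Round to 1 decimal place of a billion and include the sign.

Spending multiplier = 1/(1 − c(1−t) + m) = 1/(1 − 0.56×0.76 + 0.4) = 1/0.9744 ≈ 1.026.
ΔY = k × ΔG = (+€460 billion) / 0.9744 ≈ +€472.1 billion.

+€472.1 billion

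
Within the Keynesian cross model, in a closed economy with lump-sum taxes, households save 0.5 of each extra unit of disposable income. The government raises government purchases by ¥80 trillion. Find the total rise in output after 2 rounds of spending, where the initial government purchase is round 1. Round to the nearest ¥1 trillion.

MPC = 1 − MPS = 1 − 0.5 = 0.5.
Round 1 adds ΔG = ¥80 trillion; each later round is MPC = 0.5 times the previous.
After 2 rounds: 80 + 40 = ΔG·(1 − c^2)/(1 − c) = 80 × (1 − 0.25)/0.5 = ¥120 trillion.

¥120 trillion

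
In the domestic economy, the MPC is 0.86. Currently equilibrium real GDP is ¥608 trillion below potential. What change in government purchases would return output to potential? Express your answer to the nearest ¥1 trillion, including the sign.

+¥85 trillion

Spending multiplier = 1/(1 − MPC) = 1/(1 − 0.86) = 1/0.14 ≈ 7.143.
Need ΔY = +¥608 trillion, so ΔG = ΔY/k = (+¥608 trillion) × 0.14 ≈ +¥85 trillion.
The government should increase government purchases by ¥85 trillion.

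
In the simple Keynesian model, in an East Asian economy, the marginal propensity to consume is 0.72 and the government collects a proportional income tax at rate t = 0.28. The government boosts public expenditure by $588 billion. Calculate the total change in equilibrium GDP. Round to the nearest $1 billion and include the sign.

Government-spending multiplier = 1/(1 − c(1−t)) = 1/(1 − 0.72×0.72) = 1/0.4816 ≈ 2.076.
ΔY = k × ΔG = (+$588 billion) / 0.4816 ≈ +$1,221 billion.

+$1,221 billion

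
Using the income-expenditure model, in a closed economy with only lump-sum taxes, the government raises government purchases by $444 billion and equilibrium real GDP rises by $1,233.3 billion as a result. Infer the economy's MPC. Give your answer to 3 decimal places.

Implied spending multiplier k = ΔY/ΔG = 1,233.3/444 ≈ 2.7777.
Since k = 1/(1 − MPC), MPC = 1 − 1/k = 1 − ΔG/ΔY = 1 − 444/1,233.3 ≈ 0.640.

0.640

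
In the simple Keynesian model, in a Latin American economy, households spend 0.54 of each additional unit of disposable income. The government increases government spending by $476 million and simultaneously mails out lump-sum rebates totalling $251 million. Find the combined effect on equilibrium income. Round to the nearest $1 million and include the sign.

+$1,329 million

Expenditure multiplier = 1/(1 − MPC) = 1/(1 − 0.54) = 1/0.46 ≈ 2.174.
ΔG contributes k·ΔG = (+$476 million) / 0.46 ≈ +$1,034.8 million.
ΔT of −$251 million changes first-round spending by −c·ΔT = +$135.54 million, contributing k·(−c·ΔT) = (+$135.54 million) / 0.46 ≈ +$294.7 million.
Net ΔY = k(ΔG − c·ΔT) = (+$611.54 million) / 0.46 ≈ +$1,329 million.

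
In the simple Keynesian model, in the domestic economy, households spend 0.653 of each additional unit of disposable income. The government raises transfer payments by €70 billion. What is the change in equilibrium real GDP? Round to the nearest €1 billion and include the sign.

The transfer change shifts disposable income by +€70 billion, so first-round consumption changes by c·ΔTR = 0.653 × (+€70 billion) = +€45.71 billion.
Expenditure multiplier = 1/(1 − MPC) = 1/(1 − 0.653) = 1/0.347 ≈ 2.882.
The transfer multiplier is c × k ≈ 1.882, so ΔY = k × (c·ΔTR) = (+€45.71 billion) / 0.347 ≈ +€132 billion.

+€132 billion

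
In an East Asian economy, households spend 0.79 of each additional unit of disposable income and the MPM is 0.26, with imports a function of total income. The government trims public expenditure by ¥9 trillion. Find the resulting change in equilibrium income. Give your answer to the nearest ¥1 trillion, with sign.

Expenditure multiplier = 1/(1 − c + m) = 1/(1 − 0.79 + 0.26) = 1/0.47 ≈ 2.128.
ΔY = k × ΔG = (−¥9 trillion) / 0.47 ≈ −¥19 trillion.

−¥19 trillion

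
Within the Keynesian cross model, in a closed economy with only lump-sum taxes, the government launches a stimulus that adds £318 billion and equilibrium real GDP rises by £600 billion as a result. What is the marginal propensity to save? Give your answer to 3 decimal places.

Implied spending multiplier k = ΔY/ΔG = 600/318 ≈ 1.8868.
Since k = 1/(1 − MPC), MPC = 1 − 1/k = 1 − ΔG/ΔY = 1 − 318/600 = 0.470.
MPS = 1 − MPC = 0.530.

0.530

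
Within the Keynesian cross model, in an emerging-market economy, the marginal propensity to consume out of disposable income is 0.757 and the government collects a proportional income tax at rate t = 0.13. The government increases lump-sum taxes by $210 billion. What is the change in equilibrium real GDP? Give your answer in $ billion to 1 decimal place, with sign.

−$465.6 billion

A lump-sum tax change of +$210 billion shifts disposable income by −$210 billion; first-round consumption changes by −c × ΔT = −0.757 × (+$210 billion) = −$158.97 billion.
Expenditure multiplier = 1/(1 − c(1−t)) = 1/(1 − 0.757×0.87) = 1/0.34141 ≈ 2.929.
The tax multiplier is −c × k ≈ −2.217, so ΔY = k × (−c·ΔT) = (−$158.97 billion) / 0.34141 ≈ −$465.6 billion.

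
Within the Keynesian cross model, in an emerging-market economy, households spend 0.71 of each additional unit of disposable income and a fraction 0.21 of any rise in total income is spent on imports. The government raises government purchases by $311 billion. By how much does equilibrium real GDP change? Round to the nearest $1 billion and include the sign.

Expenditure multiplier = 1/(1 − c + m) = 1/(1 − 0.71 + 0.21) = 1/0.5 = 2.
ΔY = k × ΔG = (+$311 billion) / 0.5 = +$622 billion.

+$622 billion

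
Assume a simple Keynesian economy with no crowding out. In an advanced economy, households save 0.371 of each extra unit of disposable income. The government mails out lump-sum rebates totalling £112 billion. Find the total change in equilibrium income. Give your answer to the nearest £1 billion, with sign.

MPC = 1 − MPS = 1 − 0.371 = 0.629.
A lump-sum tax change of −£112 billion shifts disposable income by +£112 billion; first-round consumption changes by −c × ΔT = −0.629 × (−£112 billion) = +£70.448 billion.
Expenditure multiplier = 1/(1 − MPC) = 1/(1 − 0.629) = 1/0.371 ≈ 2.695.
The tax multiplier is −c × k ≈ −1.695, so ΔY = k × (−c·ΔT) = (+£70.448 billion) / 0.371 ≈ +£190 billion.

+£190 billion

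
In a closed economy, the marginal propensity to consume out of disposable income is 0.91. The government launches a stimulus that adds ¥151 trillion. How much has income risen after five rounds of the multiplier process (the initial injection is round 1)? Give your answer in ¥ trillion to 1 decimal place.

¥630.8 trillion

Round 1 adds ΔG = ¥151 trillion; each later round is MPC = 0.91 times the previous.
After 5 rounds: 151 + 137.41 + 125.0431 + 113.789221 + 103.54819111 = ΔG·(1 − c^5)/(1 − c) = 151 × (1 − 0.6240321451)/0.09 ≈ ¥630.8 trillion.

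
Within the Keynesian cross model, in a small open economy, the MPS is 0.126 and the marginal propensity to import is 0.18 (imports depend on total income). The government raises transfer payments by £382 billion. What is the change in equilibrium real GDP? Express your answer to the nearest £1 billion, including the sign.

+£1,091 billion

MPC = 1 − MPS = 1 − 0.126 = 0.874.
The transfer change shifts disposable income by +£382 billion, so first-round consumption changes by c·ΔTR = 0.874 × (+£382 billion) = +£333.868 billion.
Expenditure multiplier = 1/(1 − c + m) = 1/(1 − 0.874 + 0.18) = 1/0.306 ≈ 3.268.
The transfer multiplier is c × k ≈ 2.856, so ΔY = k × (c·ΔTR) = (+£333.868 billion) / 0.306 ≈ +£1,091 billion.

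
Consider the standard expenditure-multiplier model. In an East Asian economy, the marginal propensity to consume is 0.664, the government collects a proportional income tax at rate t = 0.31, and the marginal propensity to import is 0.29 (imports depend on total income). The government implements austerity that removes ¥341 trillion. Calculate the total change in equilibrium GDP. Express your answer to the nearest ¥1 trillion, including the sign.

Spending multiplier = 1/(1 − c(1−t) + m) = 1/(1 − 0.664×0.69 + 0.29) = 1/0.83184 ≈ 1.202.
ΔY = k × ΔG = (−¥341 trillion) / 0.83184 ≈ −¥410 trillion.

−¥410 trillion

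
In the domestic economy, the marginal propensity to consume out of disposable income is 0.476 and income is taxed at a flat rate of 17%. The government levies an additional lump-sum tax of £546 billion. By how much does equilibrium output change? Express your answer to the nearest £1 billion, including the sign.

−£430 billion

A lump-sum tax change of +£546 billion shifts disposable income by −£546 billion; first-round consumption changes by −c × ΔT = −0.476 × (+£546 billion) = −£259.896 billion.
Expenditure multiplier = 1/(1 − c(1−t)) = 1/(1 − 0.476×0.83) = 1/0.60492 ≈ 1.653.
The tax multiplier is −c × k ≈ −0.787, so ΔY = k × (−c·ΔT) = (−£259.896 billion) / 0.60492 ≈ −£430 billion.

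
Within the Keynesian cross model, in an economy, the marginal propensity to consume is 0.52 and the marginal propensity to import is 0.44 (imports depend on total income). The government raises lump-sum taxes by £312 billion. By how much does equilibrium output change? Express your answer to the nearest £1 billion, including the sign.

A lump-sum tax change of +£312 billion shifts disposable income by −£312 billion; first-round consumption changes by −c × ΔT = −0.52 × (+£312 billion) = −£162.24 billion.
Expenditure multiplier = 1/(1 − c + m) = 1/(1 − 0.52 + 0.44) = 1/0.92 ≈ 1.087.
The tax multiplier is −c × k ≈ −0.565, so ΔY = k × (−c·ΔT) = (−£162.24 billion) / 0.92 ≈ −£176 billion.

−£176 billion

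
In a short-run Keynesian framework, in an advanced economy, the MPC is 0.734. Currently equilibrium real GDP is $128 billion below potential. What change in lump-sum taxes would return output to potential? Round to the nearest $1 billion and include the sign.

−$46 billion

Spending multiplier = 1/(1 − MPC) = 1/(1 − 0.734) = 1/0.266 ≈ 3.759.
Tax multiplier = −c·k = −0.734/0.266 ≈ −2.759. Need ΔY = +$128 billion, so ΔT = ΔY/(−c·k) = −(+$128 billion) × 0.266 / 0.734 ≈ −$46 billion.
The government should cut lump-sum taxes by $46 billion.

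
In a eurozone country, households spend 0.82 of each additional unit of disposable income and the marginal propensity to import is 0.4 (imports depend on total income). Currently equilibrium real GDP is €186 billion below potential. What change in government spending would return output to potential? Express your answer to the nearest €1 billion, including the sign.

+€108 billion

Spending multiplier = 1/(1 − c + m) = 1/(1 − 0.82 + 0.4) = 1/0.58 ≈ 1.724.
Need ΔY = +€186 billion, so ΔG = ΔY/k = (+€186 billion) × 0.58 ≈ +€108 billion.
The government should increase government spending by €108 billion.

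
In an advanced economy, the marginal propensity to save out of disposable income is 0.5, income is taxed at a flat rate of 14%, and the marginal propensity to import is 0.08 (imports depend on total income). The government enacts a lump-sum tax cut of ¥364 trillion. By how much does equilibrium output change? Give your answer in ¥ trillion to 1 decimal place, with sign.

MPC = 1 − MPS = 1 − 0.5 = 0.5.
A lump-sum tax change of −¥364 trillion shifts disposable income by +¥364 trillion; first-round consumption changes by −c × ΔT = −0.5 × (−¥364 trillion) = +¥182 trillion.
Expenditure multiplier = 1/(1 − c(1−t) + m) = 1/(1 − 0.5×0.86 + 0.08) = 1/0.65 ≈ 1.538.
The tax multiplier is −c × k ≈ −0.769, so ΔY = k × (−c·ΔT) = (+¥182 trillion) / 0.65 = +¥280 trillion.

+¥280.0 trillion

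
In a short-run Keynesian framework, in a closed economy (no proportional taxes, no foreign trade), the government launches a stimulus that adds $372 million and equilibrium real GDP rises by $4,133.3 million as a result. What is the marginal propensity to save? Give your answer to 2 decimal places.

0.09

Implied spending multiplier k = ΔY/ΔG = 4,133.3/372 ≈ 11.111.
Since k = 1/(1 − MPC), MPC = 1 − 1/k = 1 − ΔG/ΔY = 1 − 372/4,133.3 ≈ 0.91.
MPS = 1 − MPC = 0.09.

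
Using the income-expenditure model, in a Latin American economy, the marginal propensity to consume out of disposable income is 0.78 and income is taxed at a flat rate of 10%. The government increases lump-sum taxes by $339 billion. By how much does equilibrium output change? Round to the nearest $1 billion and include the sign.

A lump-sum tax change of +$339 billion shifts disposable income by −$339 billion; first-round consumption changes by −c × ΔT = −0.78 × (+$339 billion) = −$264.42 billion.
Expenditure multiplier = 1/(1 − c(1−t)) = 1/(1 − 0.78×0.9) = 1/0.298 ≈ 3.356.
The tax multiplier is −c × k ≈ −2.617, so ΔY = k × (−c·ΔT) = (−$264.42 billion) / 0.298 ≈ −$887 billion.

−$887 billion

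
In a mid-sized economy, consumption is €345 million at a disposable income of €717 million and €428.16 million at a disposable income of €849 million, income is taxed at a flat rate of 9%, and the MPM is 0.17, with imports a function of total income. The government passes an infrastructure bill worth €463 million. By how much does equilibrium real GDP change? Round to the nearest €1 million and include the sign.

MPC = ΔC/ΔYd = (428.16 − 345)/(849 − 717) = 83.16/132 = 0.63.
Spending multiplier = 1/(1 − c(1−t) + m) = 1/(1 − 0.63×0.91 + 0.17) = 1/0.5967 ≈ 1.676.
ΔY = k × ΔG = (+€463 million) / 0.5967 ≈ +€776 million.

+€776 million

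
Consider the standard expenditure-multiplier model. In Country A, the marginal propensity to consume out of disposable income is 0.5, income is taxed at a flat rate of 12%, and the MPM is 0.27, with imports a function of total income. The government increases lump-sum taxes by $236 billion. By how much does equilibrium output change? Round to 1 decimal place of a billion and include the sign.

−$142.2 billion

A lump-sum tax change of +$236 billion shifts disposable income by −$236 billion; first-round consumption changes by −c × ΔT = −0.5 × (+$236 billion) = −$118 billion.
Expenditure multiplier = 1/(1 − c(1−t) + m) = 1/(1 − 0.5×0.88 + 0.27) = 1/0.83 ≈ 1.205.
The tax multiplier is −c × k ≈ −0.602, so ΔY = k × (−c·ΔT) = (−$118 billion) / 0.83 ≈ −$142.2 billion.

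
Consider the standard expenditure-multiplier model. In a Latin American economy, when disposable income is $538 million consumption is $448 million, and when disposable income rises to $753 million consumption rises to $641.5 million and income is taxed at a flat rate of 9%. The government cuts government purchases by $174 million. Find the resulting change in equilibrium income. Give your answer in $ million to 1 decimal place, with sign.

−$961.3 million

MPC = ΔC/ΔYd = (641.5 − 448)/(753 − 538) = 193.5/215 = 0.9.
Government-spending multiplier = 1/(1 − c(1−t)) = 1/(1 − 0.9×0.91) = 1/0.181 ≈ 5.525.
ΔY = k × ΔG = (−$174 million) / 0.181 ≈ −$961.3 million.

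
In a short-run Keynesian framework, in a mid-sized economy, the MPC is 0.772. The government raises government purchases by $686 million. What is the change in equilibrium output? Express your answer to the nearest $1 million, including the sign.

+$3,009 million

Expenditure multiplier = 1/(1 − MPC) = 1/(1 − 0.772) = 1/0.228 ≈ 4.386.
ΔY = k × ΔG = (+$686 million) / 0.228 ≈ +$3,009 million.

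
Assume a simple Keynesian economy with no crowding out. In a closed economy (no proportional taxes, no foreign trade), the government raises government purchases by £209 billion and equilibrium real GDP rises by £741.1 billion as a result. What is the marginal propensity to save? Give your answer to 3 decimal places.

Implied spending multiplier k = ΔY/ΔG = 741.1/209 ≈ 3.5459.
Since k = 1/(1 − MPC), MPC = 1 − 1/k = 1 − ΔG/ΔY = 1 − 209/741.1 ≈ 0.718.
MPS = 1 − MPC = 0.282.

0.282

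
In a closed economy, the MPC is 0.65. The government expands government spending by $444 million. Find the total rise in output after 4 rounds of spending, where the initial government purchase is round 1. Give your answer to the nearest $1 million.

Round 1 adds ΔG = $444 million; each later round is MPC = 0.65 times the previous.
After 4 rounds: 444 + 288.6 + 187.59 + 121.9335 = ΔG·(1 − c^4)/(1 − c) = 444 × (1 − 0.17850625)/0.35 ≈ $1,042 million.

$1,042 million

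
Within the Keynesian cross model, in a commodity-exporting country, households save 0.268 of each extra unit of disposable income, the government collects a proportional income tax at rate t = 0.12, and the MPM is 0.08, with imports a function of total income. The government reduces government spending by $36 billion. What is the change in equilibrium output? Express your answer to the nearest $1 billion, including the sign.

−$83 billion

MPC = 1 − MPS = 1 − 0.268 = 0.732.
Expenditure multiplier = 1/(1 − c(1−t) + m) = 1/(1 − 0.732×0.88 + 0.08) = 1/0.43584 ≈ 2.294.
ΔY = k × ΔG = (−$36 billion) / 0.43584 ≈ −$83 billion.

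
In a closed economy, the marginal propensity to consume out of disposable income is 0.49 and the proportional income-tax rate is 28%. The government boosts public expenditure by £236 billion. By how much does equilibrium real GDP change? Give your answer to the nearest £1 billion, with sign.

+£365 billion

Spending multiplier = 1/(1 − c(1−t)) = 1/(1 − 0.49×0.72) = 1/0.6472 ≈ 1.545.
ΔY = k × ΔG = (+£236 billion) / 0.6472 ≈ +£365 billion.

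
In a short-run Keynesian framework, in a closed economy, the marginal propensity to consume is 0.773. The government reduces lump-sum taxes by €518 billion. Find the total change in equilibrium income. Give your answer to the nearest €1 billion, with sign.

+€1,764 billion

A lump-sum tax change of −€518 billion shifts disposable income by +€518 billion; first-round consumption changes by −c × ΔT = −0.773 × (−€518 billion) = +€400.414 billion.
Expenditure multiplier = 1/(1 − MPC) = 1/(1 − 0.773) = 1/0.227 ≈ 4.405.
The tax multiplier is −c × k ≈ −3.405, so ΔY = k × (−c·ΔT) = (+€400.414 billion) / 0.227 ≈ +€1,764 billion.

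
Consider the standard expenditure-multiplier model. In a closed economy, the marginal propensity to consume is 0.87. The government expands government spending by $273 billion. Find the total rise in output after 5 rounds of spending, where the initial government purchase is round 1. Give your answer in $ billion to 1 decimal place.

Round 1 adds ΔG = $273 billion; each later round is MPC = 0.87 times the previous.
After 5 rounds: 273 + 237.51 + 206.6337 + 179.771319 + 156.40104753 = ΔG·(1 − c^5)/(1 − c) = 273 × (1 − 0.4984209207)/0.13 ≈ $1,053.3 billion.

$1,053.3 billion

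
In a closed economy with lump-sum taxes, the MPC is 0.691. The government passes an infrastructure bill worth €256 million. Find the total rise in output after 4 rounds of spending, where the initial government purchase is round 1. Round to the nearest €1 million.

Round 1 adds ΔG = €256 million; each later round is MPC = 0.691 times the previous.
After 4 rounds: 256 + 176.896 + 122.235136 + 84.464478976 = ΔG·(1 − c^4)/(1 − c) = 256 × (1 − 0.227988105361)/0.309 ≈ €640 million.

€640 million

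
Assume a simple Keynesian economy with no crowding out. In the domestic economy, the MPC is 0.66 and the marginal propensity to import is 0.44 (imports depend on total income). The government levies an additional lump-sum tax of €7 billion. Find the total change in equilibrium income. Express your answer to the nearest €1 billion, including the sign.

A lump-sum tax change of +€7 billion shifts disposable income by −€7 billion; first-round consumption changes by −c × ΔT = −0.66 × (+€7 billion) = −€4.62 billion.
Expenditure multiplier = 1/(1 − c + m) = 1/(1 − 0.66 + 0.44) = 1/0.78 ≈ 1.282.
The tax multiplier is −c × k ≈ −0.846, so ΔY = k × (−c·ΔT) = (−€4.62 billion) / 0.78 ≈ −€6 billion.

−€6 billion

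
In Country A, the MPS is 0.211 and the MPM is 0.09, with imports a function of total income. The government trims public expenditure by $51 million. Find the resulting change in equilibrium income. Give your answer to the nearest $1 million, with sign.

MPC = 1 − MPS = 1 − 0.211 = 0.789.
Expenditure multiplier = 1/(1 − c + m) = 1/(1 − 0.789 + 0.09) = 1/0.301 ≈ 3.322.
ΔY = k × ΔG = (−$51 million) / 0.301 ≈ −$169 million.

−$169 million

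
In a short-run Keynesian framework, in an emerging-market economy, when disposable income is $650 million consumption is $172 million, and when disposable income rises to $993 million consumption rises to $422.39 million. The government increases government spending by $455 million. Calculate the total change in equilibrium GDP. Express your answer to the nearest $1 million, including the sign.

+$1,685 million

MPC = ΔC/ΔYd = (422.39 − 172)/(993 − 650) = 250.39/343 = 0.73.
Expenditure multiplier = 1/(1 − MPC) = 1/(1 − 0.73) = 1/0.27 ≈ 3.704.
ΔY = k × ΔG = (+$455 million) / 0.27 ≈ +$1,685 million.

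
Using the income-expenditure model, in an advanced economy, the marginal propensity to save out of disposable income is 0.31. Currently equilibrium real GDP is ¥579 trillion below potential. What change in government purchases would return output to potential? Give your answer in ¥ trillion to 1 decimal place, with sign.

+¥179.5 trillion

MPC = 1 − MPS = 1 − 0.31 = 0.69.
Spending multiplier = 1/(1 − MPC) = 1/(1 − 0.69) = 1/0.31 ≈ 3.226.
Need ΔY = +¥579 trillion, so ΔG = ΔY/k = (+¥579 trillion) × 0.31 ≈ +¥179.5 trillion.
The government should increase government purchases by ¥179.5 trillion.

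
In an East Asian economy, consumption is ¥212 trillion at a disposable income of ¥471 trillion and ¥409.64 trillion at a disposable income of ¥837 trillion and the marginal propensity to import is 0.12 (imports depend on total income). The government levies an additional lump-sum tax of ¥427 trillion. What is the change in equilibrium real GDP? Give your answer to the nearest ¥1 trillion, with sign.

MPC = ΔC/ΔYd = (409.64 − 212)/(837 − 471) = 197.64/366 = 0.54.
A lump-sum tax change of +¥427 trillion shifts disposable income by −¥427 trillion; first-round consumption changes by −c × ΔT = −0.54 × (+¥427 trillion) = −¥230.58 trillion.
Expenditure multiplier = 1/(1 − c + m) = 1/(1 − 0.54 + 0.12) = 1/0.58 ≈ 1.724.
The tax multiplier is −c × k ≈ −0.931, so ΔY = k × (−c·ΔT) = (−¥230.58 trillion) / 0.58 ≈ −¥398 trillion.

−¥398 trillion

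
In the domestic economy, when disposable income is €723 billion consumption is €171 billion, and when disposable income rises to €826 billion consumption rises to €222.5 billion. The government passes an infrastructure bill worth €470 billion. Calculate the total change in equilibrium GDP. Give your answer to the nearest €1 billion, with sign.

+€940 billion

MPC = ΔC/ΔYd = (222.5 − 171)/(826 − 723) = 51.5/103 = 0.5.
Spending multiplier = 1/(1 − MPC) = 1/(1 − 0.5) = 1/0.5 = 2.
ΔY = k × ΔG = (+€470 billion) / 0.5 = +€940 billion.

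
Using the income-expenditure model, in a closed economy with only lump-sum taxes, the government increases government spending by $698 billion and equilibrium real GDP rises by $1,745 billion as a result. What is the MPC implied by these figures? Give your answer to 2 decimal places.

0.60

Implied spending multiplier k = ΔY/ΔG = 1,745/698 = 2.5.
Since k = 1/(1 − MPC), MPC = 1 − 1/k = 1 − ΔG/ΔY = 1 − 698/1,745 = 0.60.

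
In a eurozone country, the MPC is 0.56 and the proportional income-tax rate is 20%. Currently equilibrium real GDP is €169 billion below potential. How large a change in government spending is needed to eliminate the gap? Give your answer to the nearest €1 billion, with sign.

+€93 billion

Spending multiplier = 1/(1 − c(1−t)) = 1/(1 − 0.56×0.8) = 1/0.552 ≈ 1.812.
Need ΔY = +€169 billion, so ΔG = ΔY/k = (+€169 billion) × 0.552 ≈ +€93 billion.
The government should increase government spending by €93 billion.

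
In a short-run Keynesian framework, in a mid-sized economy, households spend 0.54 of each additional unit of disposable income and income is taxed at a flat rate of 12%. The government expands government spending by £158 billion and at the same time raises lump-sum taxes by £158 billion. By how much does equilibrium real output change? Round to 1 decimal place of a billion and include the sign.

+£138.5 billion

Expenditure multiplier = 1/(1 − c(1−t)) = 1/(1 − 0.54×0.88) = 1/0.5248 ≈ 1.905.
ΔG contributes k·ΔG = (+£158 billion) / 0.5248 ≈ +£301.1 billion.
ΔT of +£158 billion changes first-round spending by −c·ΔT = −£85.32 billion, contributing k·(−c·ΔT) = (−£85.32 billion) / 0.5248 ≈ −£162.6 billion.
Net ΔY = k(ΔG − c·ΔT) = (+£72.68 billion) / 0.5248 ≈ +£138.5 billion.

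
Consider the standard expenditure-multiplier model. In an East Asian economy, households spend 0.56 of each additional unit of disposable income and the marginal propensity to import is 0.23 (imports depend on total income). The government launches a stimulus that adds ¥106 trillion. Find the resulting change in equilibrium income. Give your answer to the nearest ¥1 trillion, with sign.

+¥158 trillion

Spending multiplier = 1/(1 − c + m) = 1/(1 − 0.56 + 0.23) = 1/0.67 ≈ 1.493.
ΔY = k × ΔG = (+¥106 trillion) / 0.67 ≈ +¥158 trillion.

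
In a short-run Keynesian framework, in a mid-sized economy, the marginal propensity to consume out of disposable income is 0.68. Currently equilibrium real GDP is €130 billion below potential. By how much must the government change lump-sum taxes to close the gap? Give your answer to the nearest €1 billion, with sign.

Spending multiplier = 1/(1 − MPC) = 1/(1 − 0.68) = 1/0.32 = 3.125.
Tax multiplier = −c·k = −0.68/0.32 = −2.125. Need ΔY = +€130 billion, so ΔT = ΔY/(−c·k) = −(+€130 billion) × 0.32 / 0.68 ≈ −€61 billion.
The government should cut lump-sum taxes by €61 billion.

−€61 billion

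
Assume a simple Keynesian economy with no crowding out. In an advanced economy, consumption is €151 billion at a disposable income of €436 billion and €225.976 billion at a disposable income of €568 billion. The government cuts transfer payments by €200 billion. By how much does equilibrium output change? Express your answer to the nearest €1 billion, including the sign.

MPC = ΔC/ΔYd = (225.976 − 151)/(568 − 436) = 74.976/132 = 0.568.
The transfer change shifts disposable income by −€200 billion, so first-round consumption changes by c·ΔTR = 0.568 × (−€200 billion) = −€113.6 billion.
Expenditure multiplier = 1/(1 − MPC) = 1/(1 − 0.568) = 1/0.432 ≈ 2.315.
The transfer multiplier is c × k ≈ 1.315, so ΔY = k × (c·ΔTR) = (−€113.6 billion) / 0.432 ≈ −€263 billion.

−€263 billion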